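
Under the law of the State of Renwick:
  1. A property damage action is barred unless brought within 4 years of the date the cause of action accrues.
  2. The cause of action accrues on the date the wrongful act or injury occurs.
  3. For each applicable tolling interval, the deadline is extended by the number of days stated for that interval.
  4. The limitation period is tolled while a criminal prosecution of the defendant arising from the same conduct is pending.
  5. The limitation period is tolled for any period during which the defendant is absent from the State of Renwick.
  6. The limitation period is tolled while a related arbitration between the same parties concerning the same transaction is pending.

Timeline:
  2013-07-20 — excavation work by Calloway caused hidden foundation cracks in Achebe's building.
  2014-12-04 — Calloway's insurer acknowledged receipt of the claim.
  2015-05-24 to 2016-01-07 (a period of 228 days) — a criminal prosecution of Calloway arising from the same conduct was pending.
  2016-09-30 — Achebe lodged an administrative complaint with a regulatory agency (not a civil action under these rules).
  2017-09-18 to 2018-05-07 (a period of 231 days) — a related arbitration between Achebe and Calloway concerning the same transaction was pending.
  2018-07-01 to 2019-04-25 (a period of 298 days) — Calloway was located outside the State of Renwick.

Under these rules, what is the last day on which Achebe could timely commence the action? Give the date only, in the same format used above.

The limitation period began to run on 2013-07-20.
The untolled deadline — 4 years after 2013-07-20 — is 2017-07-20.
Because the pending criminal prosecution ran from 2015-05-24 to 2016-01-07, the deadline is extended by 228 days to 2018-03-05.
The pending related arbitration from 2017-09-18 to 2018-05-07 tolled the period for 231 days, extending the deadline to 2018-10-22.
The period was tolled for 298 days by the defendant's absence from the jurisdiction (2018-07-01 to 2019-04-25), pushing the deadline to 2019-08-16.
The other events in the timeline have no effect on the limitation period under the stated rules.

2019-08-16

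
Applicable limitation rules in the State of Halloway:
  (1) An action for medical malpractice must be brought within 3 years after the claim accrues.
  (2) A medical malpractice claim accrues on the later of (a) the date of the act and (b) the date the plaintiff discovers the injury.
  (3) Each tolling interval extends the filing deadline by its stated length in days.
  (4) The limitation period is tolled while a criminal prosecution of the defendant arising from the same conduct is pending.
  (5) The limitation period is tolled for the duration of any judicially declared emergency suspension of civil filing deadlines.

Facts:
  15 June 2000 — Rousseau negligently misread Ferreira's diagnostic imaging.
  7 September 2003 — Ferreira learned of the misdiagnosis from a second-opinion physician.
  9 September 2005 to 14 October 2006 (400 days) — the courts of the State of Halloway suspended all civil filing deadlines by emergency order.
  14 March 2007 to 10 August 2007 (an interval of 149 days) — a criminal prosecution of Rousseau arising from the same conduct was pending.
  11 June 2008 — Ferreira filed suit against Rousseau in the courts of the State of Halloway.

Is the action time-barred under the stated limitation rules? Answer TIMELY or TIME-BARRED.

TIME-BARRED

Because discovery on 7 September 2003 post-dates the 15 June 2000 act, accrual under the later-of rule falls on 7 September 2003.
3 years from 7 September 2003 is 7 September 2006.
Because the emergency suspension of filing deadlines ran from 9 September 2005 to 14 October 2006, the deadline is extended by 400 days to 12 October 2007.
The pending criminal prosecution from 14 March 2007 to 10 August 2007 tolled the period for 149 days, extending the deadline to 9 March 2008.
Filing on 11 June 2008 missed the 9 March 2008 deadline — the action is time-barred.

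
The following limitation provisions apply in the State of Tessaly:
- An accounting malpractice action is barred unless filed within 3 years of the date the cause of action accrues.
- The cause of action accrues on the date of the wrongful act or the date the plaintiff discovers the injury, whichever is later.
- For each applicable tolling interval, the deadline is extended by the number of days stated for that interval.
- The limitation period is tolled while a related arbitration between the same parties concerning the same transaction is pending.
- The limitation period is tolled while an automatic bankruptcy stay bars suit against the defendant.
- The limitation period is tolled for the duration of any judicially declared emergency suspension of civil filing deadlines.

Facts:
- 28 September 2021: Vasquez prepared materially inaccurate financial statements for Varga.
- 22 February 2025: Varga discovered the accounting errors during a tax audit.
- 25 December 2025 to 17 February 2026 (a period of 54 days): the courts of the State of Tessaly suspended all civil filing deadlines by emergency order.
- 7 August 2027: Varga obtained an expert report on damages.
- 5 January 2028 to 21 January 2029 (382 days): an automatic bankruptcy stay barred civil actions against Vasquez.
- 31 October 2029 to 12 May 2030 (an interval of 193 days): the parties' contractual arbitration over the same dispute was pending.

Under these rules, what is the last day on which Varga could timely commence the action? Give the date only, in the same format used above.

3 May 2029

The claim accrued on 22 February 2025 — the later of the 28 September 2021 act and the 22 February 2025 discovery.
The untolled deadline — 3 years after 22 February 2025 — is 22 February 2028.
Because the emergency suspension of filing deadlines ran from 25 December 2025 to 17 February 2026, the deadline is extended by 54 days to 16 April 2028.
Because the automatic bankruptcy stay ran from 5 January 2028 to 21 January 2029, the deadline is extended by 382 days to 3 May 2029.
By the time the pending related arbitration began on 31 October 2029, the limitation period had already expired on 3 May 2029; that interval cannot revive it.
None of the other events listed affects the running of the period under the stated rules.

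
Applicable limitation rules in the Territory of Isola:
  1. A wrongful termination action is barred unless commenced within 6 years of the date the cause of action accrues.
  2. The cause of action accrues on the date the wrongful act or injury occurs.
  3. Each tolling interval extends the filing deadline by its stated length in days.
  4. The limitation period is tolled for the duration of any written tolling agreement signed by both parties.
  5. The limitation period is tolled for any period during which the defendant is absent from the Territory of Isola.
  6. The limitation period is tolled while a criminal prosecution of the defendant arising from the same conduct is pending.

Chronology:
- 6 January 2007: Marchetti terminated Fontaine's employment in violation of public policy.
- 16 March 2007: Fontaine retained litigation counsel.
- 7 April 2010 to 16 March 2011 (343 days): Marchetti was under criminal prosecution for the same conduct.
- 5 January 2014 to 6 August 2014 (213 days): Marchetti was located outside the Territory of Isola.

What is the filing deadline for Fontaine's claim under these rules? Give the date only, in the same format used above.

The cause of action accrued on 6 January 2007, the date of the act.
6 years from 6 January 2007 is 6 January 2013.
The pending criminal prosecution from 7 April 2010 to 16 March 2011 tolled the period for 343 days, extending the deadline to 15 December 2013.
The defendant's absence from the jurisdiction starting 5 January 2014 came too late — the period had run on 15 December 2013 — and so does not extend the deadline.
The other events in the timeline have no effect on the limitation period under the stated rules.

15 December 2013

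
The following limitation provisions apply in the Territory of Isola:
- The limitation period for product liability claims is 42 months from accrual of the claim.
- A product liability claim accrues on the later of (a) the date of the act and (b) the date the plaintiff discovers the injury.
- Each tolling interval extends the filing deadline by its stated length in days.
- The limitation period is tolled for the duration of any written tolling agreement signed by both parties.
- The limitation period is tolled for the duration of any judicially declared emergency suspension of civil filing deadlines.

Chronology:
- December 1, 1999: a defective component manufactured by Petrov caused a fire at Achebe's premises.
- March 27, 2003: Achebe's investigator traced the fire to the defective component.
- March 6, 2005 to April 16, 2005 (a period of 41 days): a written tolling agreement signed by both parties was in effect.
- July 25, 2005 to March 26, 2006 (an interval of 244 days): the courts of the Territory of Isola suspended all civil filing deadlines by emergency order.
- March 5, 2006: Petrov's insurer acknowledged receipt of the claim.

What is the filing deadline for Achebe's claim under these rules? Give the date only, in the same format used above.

July 9, 2007

The claim accrued on March 27, 2003 — the later of the December 1, 1999 act and the March 27, 2003 discovery.
Adding the 42 months base period to March 27, 2003 gives a deadline of September 27, 2006, before any tolling.
Because the written tolling agreement ran from March 6, 2005 to April 16, 2005, the deadline is extended by 41 days to November 7, 2006.
The period was tolled for 244 days by the emergency suspension of filing deadlines (July 25, 2005 to March 26, 2006), pushing the deadline to July 9, 2007.
None of the other events listed affects the running of the period under the stated rules.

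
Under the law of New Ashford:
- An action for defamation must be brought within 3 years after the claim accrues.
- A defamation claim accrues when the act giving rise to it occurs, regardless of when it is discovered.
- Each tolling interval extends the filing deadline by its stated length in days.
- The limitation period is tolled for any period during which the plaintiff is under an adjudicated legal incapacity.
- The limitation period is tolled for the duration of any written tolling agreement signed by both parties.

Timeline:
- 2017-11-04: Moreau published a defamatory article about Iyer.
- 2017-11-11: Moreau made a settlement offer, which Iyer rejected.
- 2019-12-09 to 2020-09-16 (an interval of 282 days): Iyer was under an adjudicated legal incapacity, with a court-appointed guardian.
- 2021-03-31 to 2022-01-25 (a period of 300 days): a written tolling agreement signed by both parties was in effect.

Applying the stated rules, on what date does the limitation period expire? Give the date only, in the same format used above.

2022-06-09

The claim accrued on 2017-11-04, the date of the act.
Adding the 3 years base period to 2017-11-04 gives a deadline of 2020-11-04, before any tolling.
Because the plaintiff's legal incapacity ran from 2019-12-09 to 2020-09-16, the deadline is extended by 282 days to 2021-08-13.
The period was tolled for 300 days by the written tolling agreement (2021-03-31 to 2022-01-25), pushing the deadline to 2022-06-09.
None of the other events listed affects the running of the period under the stated rules.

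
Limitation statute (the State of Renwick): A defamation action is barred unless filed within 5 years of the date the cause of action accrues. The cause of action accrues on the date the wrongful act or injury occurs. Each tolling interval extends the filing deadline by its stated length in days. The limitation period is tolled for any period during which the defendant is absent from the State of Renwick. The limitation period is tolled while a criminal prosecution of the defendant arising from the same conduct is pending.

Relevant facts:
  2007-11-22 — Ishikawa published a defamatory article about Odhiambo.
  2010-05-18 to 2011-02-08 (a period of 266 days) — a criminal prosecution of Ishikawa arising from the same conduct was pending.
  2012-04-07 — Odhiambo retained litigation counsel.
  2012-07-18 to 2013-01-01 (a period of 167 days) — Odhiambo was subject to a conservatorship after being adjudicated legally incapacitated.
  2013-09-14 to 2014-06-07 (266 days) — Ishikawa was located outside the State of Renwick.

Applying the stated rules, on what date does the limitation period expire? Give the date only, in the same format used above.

The cause of action accrued on 2007-11-22, the date of the act.
5 years from 2007-11-22 is 2012-11-22.
The pending criminal prosecution from 2010-05-18 to 2011-02-08 tolled the period for 266 days, extending the deadline to 2013-08-15.
The defendant's absence from the jurisdiction from 2013-09-14 to 2014-06-07 began after the period had already run on 2013-08-15, so it has no tolling effect.
No stated provision tolls the period for the plaintiff's incapacity, so the interval from 2012-07-18 to 2013-01-01 has no effect on the deadline.
None of the other events listed affects the running of the period under the stated rules.

2013-08-15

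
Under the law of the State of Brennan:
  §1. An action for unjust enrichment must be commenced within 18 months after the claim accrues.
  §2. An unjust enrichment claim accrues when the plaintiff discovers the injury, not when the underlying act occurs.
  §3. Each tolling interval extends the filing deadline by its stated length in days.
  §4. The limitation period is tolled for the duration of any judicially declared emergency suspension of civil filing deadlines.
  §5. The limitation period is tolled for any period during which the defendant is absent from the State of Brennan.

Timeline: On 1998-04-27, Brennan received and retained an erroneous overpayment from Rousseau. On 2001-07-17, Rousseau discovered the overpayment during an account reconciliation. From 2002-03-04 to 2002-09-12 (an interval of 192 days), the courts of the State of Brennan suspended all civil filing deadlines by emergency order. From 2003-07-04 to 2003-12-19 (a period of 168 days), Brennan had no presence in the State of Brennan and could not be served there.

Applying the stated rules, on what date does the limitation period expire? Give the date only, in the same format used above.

2004-01-12

Under the discovery rule, the claim accrued on 2001-07-17, when Rousseau discovered the injury — not on the 1998-04-27 date of the underlying act.
18 months from 2001-07-17 is 2003-01-17.
The emergency suspension of filing deadlines from 2002-03-04 to 2002-09-12 tolled the period for 192 days, extending the deadline to 2003-07-28.
Because the defendant's absence from the jurisdiction ran from 2003-07-04 to 2003-12-19, the deadline is extended by 168 days to 2004-01-12.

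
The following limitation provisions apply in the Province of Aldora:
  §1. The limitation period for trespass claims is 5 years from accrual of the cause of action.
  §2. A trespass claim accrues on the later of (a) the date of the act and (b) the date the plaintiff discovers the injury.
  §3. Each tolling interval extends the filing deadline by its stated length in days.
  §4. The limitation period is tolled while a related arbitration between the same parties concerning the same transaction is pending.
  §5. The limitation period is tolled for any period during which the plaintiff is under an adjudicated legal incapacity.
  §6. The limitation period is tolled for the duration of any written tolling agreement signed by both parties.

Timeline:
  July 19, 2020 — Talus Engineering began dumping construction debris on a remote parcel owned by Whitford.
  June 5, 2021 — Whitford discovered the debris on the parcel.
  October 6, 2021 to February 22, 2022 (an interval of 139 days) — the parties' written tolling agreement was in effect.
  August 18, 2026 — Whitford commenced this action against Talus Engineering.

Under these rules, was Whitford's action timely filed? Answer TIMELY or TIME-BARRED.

TIMELY

The claim accrued on June 5, 2021 — the later of the July 19, 2020 act and the June 5, 2021 discovery.
Adding the 5 years base period to June 5, 2021 gives a deadline of June 5, 2026, before any tolling.
The written tolling agreement from October 6, 2021 to February 22, 2022 tolled the period for 139 days, extending the deadline to October 22, 2026.
Whitford filed on August 18, 2026, before the October 22, 2026 deadline, so the action is timely.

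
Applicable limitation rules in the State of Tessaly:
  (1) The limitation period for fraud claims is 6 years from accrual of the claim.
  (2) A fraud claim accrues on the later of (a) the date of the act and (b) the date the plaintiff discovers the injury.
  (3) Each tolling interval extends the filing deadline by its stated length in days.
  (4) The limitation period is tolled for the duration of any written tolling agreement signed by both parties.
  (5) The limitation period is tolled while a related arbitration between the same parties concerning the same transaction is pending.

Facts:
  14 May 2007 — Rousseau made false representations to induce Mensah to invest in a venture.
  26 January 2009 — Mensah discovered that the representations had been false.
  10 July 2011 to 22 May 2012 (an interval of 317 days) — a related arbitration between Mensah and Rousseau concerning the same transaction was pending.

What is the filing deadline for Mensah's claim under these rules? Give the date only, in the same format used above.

9 December 2015

Taking the later of the act (14 May 2007) and discovery (26 January 2009), the claim accrued on 26 January 2009.
6 years from 26 January 2009 is 26 January 2015.
Because the pending related arbitration ran from 10 July 2011 to 22 May 2012, the deadline is extended by 317 days to 9 December 2015.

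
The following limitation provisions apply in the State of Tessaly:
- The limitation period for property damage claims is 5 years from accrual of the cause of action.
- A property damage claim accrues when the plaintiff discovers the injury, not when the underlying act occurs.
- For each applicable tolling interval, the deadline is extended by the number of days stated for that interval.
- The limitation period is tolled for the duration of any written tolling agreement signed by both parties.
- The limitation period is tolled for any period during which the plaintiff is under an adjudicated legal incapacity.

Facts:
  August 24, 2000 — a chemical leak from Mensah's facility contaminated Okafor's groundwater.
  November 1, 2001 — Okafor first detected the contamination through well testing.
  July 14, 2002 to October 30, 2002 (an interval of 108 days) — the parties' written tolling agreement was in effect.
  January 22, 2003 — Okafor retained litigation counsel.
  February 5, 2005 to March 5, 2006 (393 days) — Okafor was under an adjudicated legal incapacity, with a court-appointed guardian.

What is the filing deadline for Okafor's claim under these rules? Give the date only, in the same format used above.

March 16, 2008

The claim did not accrue until Okafor discovered the injury on November 1, 2001; the August 24, 2000 act date does not start the clock under the stated rule.
Adding the 5 years base period to November 1, 2001 gives a deadline of November 1, 2006, before any tolling.
Because the written tolling agreement ran from July 14, 2002 to October 30, 2002, the deadline is extended by 108 days to February 17, 2007.
The period was tolled for 393 days by the plaintiff's legal incapacity (February 5, 2005 to March 5, 2006), pushing the deadline to March 16, 2008.
None of the other events listed affects the running of the period under the stated rules.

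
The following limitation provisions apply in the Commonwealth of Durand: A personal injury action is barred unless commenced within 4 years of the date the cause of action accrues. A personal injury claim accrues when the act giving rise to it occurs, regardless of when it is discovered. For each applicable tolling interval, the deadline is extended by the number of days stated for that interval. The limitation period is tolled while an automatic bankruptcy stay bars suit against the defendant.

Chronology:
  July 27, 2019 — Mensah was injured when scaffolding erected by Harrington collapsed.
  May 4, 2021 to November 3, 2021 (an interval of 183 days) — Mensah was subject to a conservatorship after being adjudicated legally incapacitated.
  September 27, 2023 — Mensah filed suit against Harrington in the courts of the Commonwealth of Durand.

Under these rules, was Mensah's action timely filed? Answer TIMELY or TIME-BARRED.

TIME-BARRED

The limitation period began to run on July 27, 2019.
Adding the 4 years base period to July 27, 2019 gives a deadline of July 27, 2023, before any tolling.
No stated provision tolls the period for the plaintiff's incapacity, so the interval from May 4, 2021 to November 3, 2021 has no effect on the deadline.
The September 27, 2023 filing falls after the July 27, 2023 deadline; the claim is time-barred.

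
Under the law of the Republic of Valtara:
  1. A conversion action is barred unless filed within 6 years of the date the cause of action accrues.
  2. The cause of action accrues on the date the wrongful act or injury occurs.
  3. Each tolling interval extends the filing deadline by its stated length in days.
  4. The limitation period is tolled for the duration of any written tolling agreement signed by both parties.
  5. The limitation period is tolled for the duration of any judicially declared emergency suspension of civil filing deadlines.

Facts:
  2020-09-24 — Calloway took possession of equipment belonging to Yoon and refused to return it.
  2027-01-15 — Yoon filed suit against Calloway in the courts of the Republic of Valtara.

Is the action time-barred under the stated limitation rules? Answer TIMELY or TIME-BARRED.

The limitation period began to run on 2020-09-24.
Adding the 6 years base period to 2020-09-24 gives a deadline of 2026-09-24, before any tolling.
The 2027-01-15 filing falls after the 2026-09-24 deadline; the claim is time-barred.

TIME-BARRED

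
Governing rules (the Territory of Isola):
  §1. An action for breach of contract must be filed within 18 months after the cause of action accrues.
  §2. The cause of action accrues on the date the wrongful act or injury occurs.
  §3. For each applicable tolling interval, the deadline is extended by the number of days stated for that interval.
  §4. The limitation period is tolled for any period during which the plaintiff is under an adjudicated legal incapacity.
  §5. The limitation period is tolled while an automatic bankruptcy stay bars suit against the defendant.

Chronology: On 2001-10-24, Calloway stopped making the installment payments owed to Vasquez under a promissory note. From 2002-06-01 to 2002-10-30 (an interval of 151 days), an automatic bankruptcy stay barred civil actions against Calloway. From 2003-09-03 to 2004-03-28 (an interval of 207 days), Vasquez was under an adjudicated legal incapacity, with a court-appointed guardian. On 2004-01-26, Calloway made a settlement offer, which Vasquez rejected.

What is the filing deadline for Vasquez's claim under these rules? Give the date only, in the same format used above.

The limitation period began to run on 2001-10-24.
18 months from 2001-10-24 is 2003-04-24.
The period was tolled for 151 days by the automatic bankruptcy stay (2002-06-01 to 2002-10-30), pushing the deadline to 2003-09-22.
The period was tolled for 207 days by the plaintiff's legal incapacity (2003-09-03 to 2004-03-28), pushing the deadline to 2004-04-16.
The other events in the timeline have no effect on the limitation period under the stated rules.

2004-04-16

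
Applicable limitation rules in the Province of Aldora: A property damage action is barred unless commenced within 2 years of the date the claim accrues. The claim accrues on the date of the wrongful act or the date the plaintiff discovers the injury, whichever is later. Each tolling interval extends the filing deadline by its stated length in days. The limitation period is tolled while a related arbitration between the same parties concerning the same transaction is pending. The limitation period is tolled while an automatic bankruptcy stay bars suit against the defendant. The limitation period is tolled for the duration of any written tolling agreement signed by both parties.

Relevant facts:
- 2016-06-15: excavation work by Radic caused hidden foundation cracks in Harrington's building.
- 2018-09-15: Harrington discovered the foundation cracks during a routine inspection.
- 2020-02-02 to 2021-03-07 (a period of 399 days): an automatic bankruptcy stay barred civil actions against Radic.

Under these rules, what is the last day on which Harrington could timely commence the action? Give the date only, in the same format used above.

The claim accrued on 2018-09-15 — the later of the 2016-06-15 act and the 2018-09-15 discovery.
2 years from 2018-09-15 is 2020-09-15.
Because the automatic bankruptcy stay ran from 2020-02-02 to 2021-03-07, the deadline is extended by 399 days to 2021-10-19.

2021-10-19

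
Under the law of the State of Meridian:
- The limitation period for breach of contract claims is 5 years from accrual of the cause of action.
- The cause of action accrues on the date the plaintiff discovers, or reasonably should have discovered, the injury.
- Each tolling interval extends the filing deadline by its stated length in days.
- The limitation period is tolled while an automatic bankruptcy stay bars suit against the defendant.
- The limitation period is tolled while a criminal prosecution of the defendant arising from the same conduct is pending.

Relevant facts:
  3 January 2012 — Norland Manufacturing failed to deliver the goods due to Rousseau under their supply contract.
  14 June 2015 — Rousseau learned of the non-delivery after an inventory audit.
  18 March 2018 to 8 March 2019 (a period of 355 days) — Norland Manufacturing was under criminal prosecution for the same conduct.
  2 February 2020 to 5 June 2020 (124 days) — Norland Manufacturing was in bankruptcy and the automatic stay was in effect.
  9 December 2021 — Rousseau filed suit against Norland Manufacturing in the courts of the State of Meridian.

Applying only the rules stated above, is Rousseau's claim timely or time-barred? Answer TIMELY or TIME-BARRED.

The claim did not accrue until Rousseau discovered the injury on 14 June 2015; the 3 January 2012 act date does not start the clock under the stated rule.
Adding the 5 years base period to 14 June 2015 gives a deadline of 14 June 2020, before any tolling.
Because the pending criminal prosecution ran from 18 March 2018 to 8 March 2019, the deadline is extended by 355 days to 4 June 2021.
The period was tolled for 124 days by the automatic bankruptcy stay (2 February 2020 to 5 June 2020), pushing the deadline to 6 October 2021.
The 9 December 2021 filing falls after the 6 October 2021 deadline; the claim is time-barred.

TIME-BARRED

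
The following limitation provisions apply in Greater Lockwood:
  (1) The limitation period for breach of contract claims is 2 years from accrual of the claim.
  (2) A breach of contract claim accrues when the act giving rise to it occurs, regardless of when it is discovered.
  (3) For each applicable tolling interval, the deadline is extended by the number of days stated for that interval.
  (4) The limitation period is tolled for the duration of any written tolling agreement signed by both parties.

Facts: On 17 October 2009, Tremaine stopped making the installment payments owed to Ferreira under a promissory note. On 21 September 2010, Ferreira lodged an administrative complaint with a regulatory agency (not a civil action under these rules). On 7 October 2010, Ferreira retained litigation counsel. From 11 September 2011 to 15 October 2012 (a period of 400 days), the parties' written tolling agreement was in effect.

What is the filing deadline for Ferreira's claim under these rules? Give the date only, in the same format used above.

20 November 2012

The claim accrued on 17 October 2009, the date of the act.
Adding the 2 years base period to 17 October 2009 gives a deadline of 17 October 2011, before any tolling.
Because the written tolling agreement ran from 11 September 2011 to 15 October 2012, the deadline is extended by 400 days to 20 November 2012.
None of the other events listed affects the running of the period under the stated rules.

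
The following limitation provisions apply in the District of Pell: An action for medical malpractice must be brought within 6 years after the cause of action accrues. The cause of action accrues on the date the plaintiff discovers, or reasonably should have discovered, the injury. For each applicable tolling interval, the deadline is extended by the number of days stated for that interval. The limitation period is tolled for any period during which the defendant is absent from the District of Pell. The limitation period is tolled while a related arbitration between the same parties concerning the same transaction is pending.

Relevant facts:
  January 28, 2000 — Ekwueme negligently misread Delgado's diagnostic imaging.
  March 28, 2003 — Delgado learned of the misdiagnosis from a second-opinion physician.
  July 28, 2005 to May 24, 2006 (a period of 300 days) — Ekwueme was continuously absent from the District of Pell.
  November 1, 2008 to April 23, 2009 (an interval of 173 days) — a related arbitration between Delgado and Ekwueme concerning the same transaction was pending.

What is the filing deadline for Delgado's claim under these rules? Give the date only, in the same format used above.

Under the discovery rule, the claim accrued on March 28, 2003, when Delgado discovered the injury — not on the January 28, 2000 date of the underlying act.
The untolled deadline — 6 years after March 28, 2003 — is March 28, 2009.
Because the defendant's absence from the jurisdiction ran from July 28, 2005 to May 24, 2006, the deadline is extended by 300 days to January 22, 2010.
Because the pending related arbitration ran from November 1, 2008 to April 23, 2009, the deadline is extended by 173 days to July 14, 2010.

July 14, 2010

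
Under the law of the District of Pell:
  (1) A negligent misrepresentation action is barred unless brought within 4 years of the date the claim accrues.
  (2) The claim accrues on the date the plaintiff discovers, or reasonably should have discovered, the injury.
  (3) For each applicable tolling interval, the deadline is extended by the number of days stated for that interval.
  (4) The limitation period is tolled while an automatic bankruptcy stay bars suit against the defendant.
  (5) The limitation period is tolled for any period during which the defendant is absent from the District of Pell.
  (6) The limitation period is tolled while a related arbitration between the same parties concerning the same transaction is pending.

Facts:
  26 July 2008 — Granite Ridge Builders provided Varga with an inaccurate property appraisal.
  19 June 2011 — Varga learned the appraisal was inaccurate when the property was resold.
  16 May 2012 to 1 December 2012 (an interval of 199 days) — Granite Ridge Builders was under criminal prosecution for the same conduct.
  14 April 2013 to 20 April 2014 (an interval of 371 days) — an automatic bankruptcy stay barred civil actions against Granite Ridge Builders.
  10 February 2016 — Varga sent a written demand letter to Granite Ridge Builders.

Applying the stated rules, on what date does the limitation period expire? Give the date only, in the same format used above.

24 June 2016

The claim did not accrue until Varga discovered the injury on 19 June 2011; the 26 July 2008 act date does not start the clock under the stated rule.
The untolled deadline — 4 years after 19 June 2011 — is 19 June 2015.
The period was tolled for 371 days by the automatic bankruptcy stay (14 April 2013 to 20 April 2014), pushing the deadline to 24 June 2016.
The pending criminal prosecution from 16 May 2012 to 1 December 2012 does not toll the period, because no stated rule makes a criminal prosecution a tolling event.
None of the other events listed affects the running of the period under the stated rules.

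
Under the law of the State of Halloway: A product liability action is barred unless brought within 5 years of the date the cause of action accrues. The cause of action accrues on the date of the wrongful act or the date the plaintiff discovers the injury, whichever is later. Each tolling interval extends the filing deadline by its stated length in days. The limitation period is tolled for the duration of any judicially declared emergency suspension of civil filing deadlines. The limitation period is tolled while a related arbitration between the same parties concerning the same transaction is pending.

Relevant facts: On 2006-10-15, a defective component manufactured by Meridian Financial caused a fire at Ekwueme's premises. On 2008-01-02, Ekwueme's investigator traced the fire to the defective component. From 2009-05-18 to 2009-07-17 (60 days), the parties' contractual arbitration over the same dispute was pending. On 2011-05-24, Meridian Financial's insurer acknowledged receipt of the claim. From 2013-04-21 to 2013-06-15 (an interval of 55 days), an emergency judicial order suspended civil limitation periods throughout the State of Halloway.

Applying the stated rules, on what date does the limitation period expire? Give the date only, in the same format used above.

The claim accrued on 2008-01-02 — the later of the 2006-10-15 act and the 2008-01-02 discovery.
The untolled deadline — 5 years after 2008-01-02 — is 2013-01-02.
The period was tolled for 60 days by the pending related arbitration (2009-05-18 to 2009-07-17), pushing the deadline to 2013-03-03.
The emergency suspension of filing deadlines from 2013-04-21 to 2013-06-15 began after the period had already run on 2013-03-03, so it has no tolling effect.
The other events in the timeline have no effect on the limitation period under the stated rules.

2013-03-03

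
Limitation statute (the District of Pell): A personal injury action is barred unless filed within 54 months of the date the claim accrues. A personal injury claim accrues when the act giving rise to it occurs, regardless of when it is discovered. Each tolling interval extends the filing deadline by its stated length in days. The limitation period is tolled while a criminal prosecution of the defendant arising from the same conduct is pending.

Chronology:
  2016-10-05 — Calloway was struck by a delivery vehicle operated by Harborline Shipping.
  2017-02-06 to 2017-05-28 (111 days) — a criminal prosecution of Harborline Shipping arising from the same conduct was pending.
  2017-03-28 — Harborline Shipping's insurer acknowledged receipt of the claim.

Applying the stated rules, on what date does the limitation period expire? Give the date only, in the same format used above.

2021-07-25

The limitation period began to run on 2016-10-05.
54 months from 2016-10-05 is 2021-04-05.
The pending criminal prosecution from 2017-02-06 to 2017-05-28 tolled the period for 111 days, extending the deadline to 2021-07-25.
The other events in the timeline have no effect on the limitation period under the stated rules.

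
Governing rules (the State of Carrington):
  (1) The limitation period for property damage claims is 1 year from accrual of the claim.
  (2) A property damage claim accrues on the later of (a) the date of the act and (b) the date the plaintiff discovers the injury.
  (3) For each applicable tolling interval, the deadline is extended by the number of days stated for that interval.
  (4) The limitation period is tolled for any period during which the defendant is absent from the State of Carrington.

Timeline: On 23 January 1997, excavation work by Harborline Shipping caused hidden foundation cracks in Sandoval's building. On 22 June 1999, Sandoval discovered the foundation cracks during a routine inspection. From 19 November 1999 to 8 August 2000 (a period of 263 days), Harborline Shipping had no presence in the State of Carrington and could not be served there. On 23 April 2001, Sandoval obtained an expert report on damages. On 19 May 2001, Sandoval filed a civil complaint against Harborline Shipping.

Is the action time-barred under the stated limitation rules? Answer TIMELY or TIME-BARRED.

TIME-BARRED

Because discovery on 22 June 1999 post-dates the 23 January 1997 act, accrual under the later-of rule falls on 22 June 1999.
The untolled deadline — 1 year after 22 June 1999 — is 22 June 2000.
The defendant's absence from the jurisdiction from 19 November 1999 to 8 August 2000 tolled the period for 263 days, extending the deadline to 12 March 2001.
None of the other events listed affects the running of the period under the stated rules.
Filing on 19 May 2001 missed the 12 March 2001 deadline — the action is time-barred.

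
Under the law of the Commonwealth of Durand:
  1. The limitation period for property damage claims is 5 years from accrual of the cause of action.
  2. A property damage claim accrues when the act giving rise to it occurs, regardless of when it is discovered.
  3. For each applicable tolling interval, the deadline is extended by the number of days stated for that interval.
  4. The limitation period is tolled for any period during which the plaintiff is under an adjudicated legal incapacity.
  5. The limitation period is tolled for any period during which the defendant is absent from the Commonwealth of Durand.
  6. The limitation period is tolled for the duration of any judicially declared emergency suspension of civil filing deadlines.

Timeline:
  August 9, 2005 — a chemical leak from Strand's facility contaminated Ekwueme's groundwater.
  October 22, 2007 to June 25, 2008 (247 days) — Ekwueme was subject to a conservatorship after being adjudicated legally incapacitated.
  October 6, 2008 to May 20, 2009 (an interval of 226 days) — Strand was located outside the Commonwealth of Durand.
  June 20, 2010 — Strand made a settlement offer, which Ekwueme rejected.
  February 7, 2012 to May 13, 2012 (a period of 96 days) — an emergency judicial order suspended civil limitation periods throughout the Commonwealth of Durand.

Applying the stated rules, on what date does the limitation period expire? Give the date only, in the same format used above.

November 25, 2011

The cause of action accrued on August 9, 2005, the date of the act.
The untolled deadline — 5 years after August 9, 2005 — is August 9, 2010.
Because the plaintiff's legal incapacity ran from October 22, 2007 to June 25, 2008, the deadline is extended by 247 days to April 13, 2011.
The period was tolled for 226 days by the defendant's absence from the jurisdiction (October 6, 2008 to May 20, 2009), pushing the deadline to November 25, 2011.
The emergency suspension of filing deadlines starting February 7, 2012 came too late — the period had run on November 25, 2011 — and so does not extend the deadline.
The other events in the timeline have no effect on the limitation period under the stated rules.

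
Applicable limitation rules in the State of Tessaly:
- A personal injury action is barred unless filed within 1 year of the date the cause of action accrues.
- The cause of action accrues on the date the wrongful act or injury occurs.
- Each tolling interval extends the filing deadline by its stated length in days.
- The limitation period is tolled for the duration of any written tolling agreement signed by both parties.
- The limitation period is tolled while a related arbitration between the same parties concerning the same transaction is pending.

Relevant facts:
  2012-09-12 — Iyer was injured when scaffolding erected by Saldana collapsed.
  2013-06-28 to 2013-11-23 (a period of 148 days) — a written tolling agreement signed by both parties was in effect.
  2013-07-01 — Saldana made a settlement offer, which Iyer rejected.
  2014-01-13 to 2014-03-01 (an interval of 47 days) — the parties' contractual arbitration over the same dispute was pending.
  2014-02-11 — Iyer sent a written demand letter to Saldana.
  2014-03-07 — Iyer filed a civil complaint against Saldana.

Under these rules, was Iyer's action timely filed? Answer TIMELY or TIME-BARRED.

TIMELY

The limitation period began to run on 2012-09-12.
1 year from 2012-09-12 is 2013-09-12.
Because the written tolling agreement ran from 2013-06-28 to 2013-11-23, the deadline is extended by 148 days to 2014-02-07.
The pending related arbitration from 2014-01-13 to 2014-03-01 tolled the period for 47 days, extending the deadline to 2014-03-26.
Nothing else in the chronology tolls or restarts the period.
Filing on 2014-03-07 beat the 2014-03-26 deadline — the action is timely.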